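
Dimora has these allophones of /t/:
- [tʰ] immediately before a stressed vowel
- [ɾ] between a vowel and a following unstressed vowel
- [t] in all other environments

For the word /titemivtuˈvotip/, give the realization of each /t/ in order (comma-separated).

Occurrence 1 (position 1): no conditioning environment matches → elsewhere allophone [t].
Occurrence 2 (position 3): between a vowel and an unstressed vowel → [ɾ].
Occurrence 3 (position 8): no conditioning environment matches → elsewhere allophone [t].
Occurrence 4 (position 12): between a vowel and an unstressed vowel → [ɾ].

[t], [ɾ], [t], [ɾ]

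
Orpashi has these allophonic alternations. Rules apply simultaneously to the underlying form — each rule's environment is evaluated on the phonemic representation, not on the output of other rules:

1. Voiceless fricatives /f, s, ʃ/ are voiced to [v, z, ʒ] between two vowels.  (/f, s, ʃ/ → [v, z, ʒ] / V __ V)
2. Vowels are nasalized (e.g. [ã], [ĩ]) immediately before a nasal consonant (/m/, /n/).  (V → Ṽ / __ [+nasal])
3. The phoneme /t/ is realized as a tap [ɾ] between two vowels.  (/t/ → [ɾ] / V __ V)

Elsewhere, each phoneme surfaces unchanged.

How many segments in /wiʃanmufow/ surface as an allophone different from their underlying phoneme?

3

Segments that undergo a rule: /ʃ/ → [ʒ] (rule 1); /a/ → [ã] (rule 2); /f/ → [v] (rule 1).
All other segments surface unchanged.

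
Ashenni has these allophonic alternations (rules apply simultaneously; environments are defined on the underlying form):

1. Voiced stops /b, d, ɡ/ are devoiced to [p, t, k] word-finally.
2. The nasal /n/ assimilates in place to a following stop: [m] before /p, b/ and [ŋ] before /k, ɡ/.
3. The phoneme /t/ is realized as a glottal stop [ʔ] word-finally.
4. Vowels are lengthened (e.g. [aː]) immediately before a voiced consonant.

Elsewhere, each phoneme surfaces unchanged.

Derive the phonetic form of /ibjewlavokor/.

/i/ (word-initial) occurs before a voiced consonant → [iː] by rule 4.
/b/ (between /i/ and /j/) fails the environment for rule 1, so it stays [b].
/j/ stays [j].
/e/ — between /j/ and /w/, before a voiced consonant — surfaces as [eː] (rule 4).
/w/ — not in any rule's target class → [w].
/l/ (between /w/ and /a/) is unaffected → [l].
Rule 4 applies to /a/ (between /l/ and /v/: before a voiced consonant) → [aː].
/v/ stays [v].
/o/ — between /v/ and /k/; rule 4 does not apply here → [o].
/k/ (between /o/ and /o/) is unaffected → [k].
/o/ (between /k/ and /r/): before a voiced consonant, so rule 4 applies → [oː].
/r/ (word-final) is unaffected → [r].

[iːbjeːwlaːvokoːr]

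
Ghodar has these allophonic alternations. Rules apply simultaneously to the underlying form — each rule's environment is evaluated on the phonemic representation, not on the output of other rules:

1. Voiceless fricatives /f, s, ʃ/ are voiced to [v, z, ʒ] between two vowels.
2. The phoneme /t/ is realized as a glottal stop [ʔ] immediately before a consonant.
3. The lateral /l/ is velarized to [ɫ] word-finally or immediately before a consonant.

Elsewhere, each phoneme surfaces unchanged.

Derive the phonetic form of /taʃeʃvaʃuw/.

[taʒeʃvaʒuw]

/t/ (word-initial): rule 2 targets it, but not immediately before a consonant → unchanged [t].
/a/ (between /t/ and /ʃ/) is unaffected → [a].
/ʃ/ (between /a/ and /e/) occurs between two vowels → [ʒ] by rule 1.
/e/ stays [e].
/ʃ/ (between /e/ and /v/): rule 1 targets it, but not between two vowels → unchanged [ʃ].
/v/ (between /ʃ/ and /a/): no rule targets it → [v].
/a/ — not in any rule's target class → [a].
/ʃ/ (between /a/ and /u/) occurs between two vowels → [ʒ] by rule 1.
/u/ (between /ʃ/ and /w/): no rule targets it → [u].
/w/ (word-final): no rule targets it → [w].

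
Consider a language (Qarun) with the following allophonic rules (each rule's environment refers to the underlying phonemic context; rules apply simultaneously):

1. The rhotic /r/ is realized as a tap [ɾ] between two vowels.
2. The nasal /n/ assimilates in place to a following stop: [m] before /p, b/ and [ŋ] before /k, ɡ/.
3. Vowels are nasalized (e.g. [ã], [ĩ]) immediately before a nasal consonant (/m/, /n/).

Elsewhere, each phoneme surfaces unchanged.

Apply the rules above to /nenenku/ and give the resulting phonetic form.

/n/ — word-initial; rule 2 does not apply here → [n].
Rule 3 applies to /e/ (between /n/ and /n/: before a nasal consonant) → [ẽ].
/n/ — between /e/ and /e/; rule 2 does not apply here → [n].
Rule 3 applies to /e/ (between /n/ and /n/: before a nasal consonant) → [ẽ].
Rule 2 applies to /n/ (between /e/ and /k/: before a labial or velar stop) → [ŋ].
/k/ (between /n/ and /u/) is unaffected → [k].
/u/ (word-final) fails the environment for rule 3, so it stays [u].

[nẽnẽŋku]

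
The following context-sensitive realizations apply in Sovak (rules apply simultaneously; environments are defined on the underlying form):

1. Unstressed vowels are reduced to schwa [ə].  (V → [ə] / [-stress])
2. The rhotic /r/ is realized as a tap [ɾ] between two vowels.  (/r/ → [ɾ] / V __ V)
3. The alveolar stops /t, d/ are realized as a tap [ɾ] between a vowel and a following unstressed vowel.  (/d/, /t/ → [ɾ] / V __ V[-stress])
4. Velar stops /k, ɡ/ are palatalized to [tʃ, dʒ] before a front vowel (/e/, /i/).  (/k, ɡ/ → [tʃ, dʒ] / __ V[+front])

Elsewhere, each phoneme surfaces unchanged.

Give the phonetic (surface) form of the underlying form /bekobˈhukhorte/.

[bəkəbˈhukhərtə]

/b/ — not in any rule's target class → [b].
/e/ — between /b/ and /k/, in an unstressed syllable — surfaces as [ə] (rule 1).
/k/ (between /e/ and /o/): rule 4 targets it, but not before a front vowel → unchanged [k].
/o/ meets the environment for rule 1 (in an unstressed syllable) → [ə].
/b/ — not in any rule's target class → [b].
/h/ stays [h].
/u/ — between /h/ and /k/; rule 1 does not apply here → [u].
/k/ (between /u/ and /h/) fails the environment for rule 4, so it stays [k].
/h/ (between /k/ and /o/) is unaffected → [h].
/o/ — between /h/ and /r/, in an unstressed syllable — surfaces as [ə] (rule 1).
/r/ — between /o/ and /t/; rule 2 does not apply here → [r].
/t/ (between /r/ and /e/): rule 3 targets it, but not between a vowel and a following unstressed vowel → unchanged [t].
/e/ meets the environment for rule 1 (in an unstressed syllable) → [ə].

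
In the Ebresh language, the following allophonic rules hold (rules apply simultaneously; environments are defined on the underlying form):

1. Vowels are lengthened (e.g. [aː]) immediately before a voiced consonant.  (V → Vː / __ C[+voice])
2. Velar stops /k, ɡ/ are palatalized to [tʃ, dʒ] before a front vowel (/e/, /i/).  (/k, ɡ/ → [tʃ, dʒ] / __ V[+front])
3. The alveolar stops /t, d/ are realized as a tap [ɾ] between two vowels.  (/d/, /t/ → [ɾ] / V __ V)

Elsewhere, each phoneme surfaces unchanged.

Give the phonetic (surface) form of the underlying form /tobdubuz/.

[toːbduːbuːz]

/t/ (word-initial) fails the environment for rule 3, so it stays [t].
/o/ meets the environment for rule 1 (before a voiced consonant) → [oː].
/d/ (between /b/ and /u/) fails the environment for rule 3, so it stays [d].
/u/ — between /d/ and /b/, before a voiced consonant — surfaces as [uː] (rule 1).
/u/ meets the environment for rule 1 (before a voiced consonant) → [uː].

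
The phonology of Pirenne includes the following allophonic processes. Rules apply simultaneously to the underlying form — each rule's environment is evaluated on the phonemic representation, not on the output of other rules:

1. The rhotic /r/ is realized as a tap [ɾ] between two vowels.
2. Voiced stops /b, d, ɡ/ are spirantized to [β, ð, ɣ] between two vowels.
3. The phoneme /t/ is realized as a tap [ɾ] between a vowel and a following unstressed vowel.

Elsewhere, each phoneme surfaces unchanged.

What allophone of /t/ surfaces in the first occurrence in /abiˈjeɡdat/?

/t/ (word-final) is in the target of rule 3 but the environment (between a vowel and a following unstressed vowel) is not met → [t].

[t]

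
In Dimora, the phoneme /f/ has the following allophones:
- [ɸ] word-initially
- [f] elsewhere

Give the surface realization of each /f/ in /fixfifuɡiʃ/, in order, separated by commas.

[ɸ], [f], [f]

Occurrence 1 (position 1): word-initially → [ɸ].
Occurrence 2 (position 4): no conditioning environment matches → elsewhere allophone [f].
Occurrence 3 (position 6): no conditioning environment matches → elsewhere allophone [f].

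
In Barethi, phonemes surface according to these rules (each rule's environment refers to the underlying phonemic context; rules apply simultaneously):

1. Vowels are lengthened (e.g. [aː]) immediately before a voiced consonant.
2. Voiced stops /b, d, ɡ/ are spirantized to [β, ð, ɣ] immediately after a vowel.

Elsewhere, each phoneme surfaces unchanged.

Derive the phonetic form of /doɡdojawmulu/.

[doːɣdoːjaːwmuːlu]

/d/ — word-initial; rule 2 does not apply here → [d].
/o/ (between /d/ and /ɡ/): before a voiced consonant, so rule 1 applies → [oː].
/ɡ/ (between /o/ and /d/): immediately after a vowel, so rule 2 applies → [ɣ].
/d/ (between /ɡ/ and /o/): rule 2 targets it, but not immediately after a vowel → unchanged [d].
/o/ meets the environment for rule 1 (before a voiced consonant) → [oː].
/j/ (between /o/ and /a/) is unaffected → [j].
/a/ (between /j/ and /w/) occurs before a voiced consonant → [aː] by rule 1.
/w/ stays [w].
/m/ stays [m].
/u/ meets the environment for rule 1 (before a voiced consonant) → [uː].
/l/ (between /u/ and /u/) is unaffected → [l].
/u/ — word-final; rule 1 does not apply here → [u].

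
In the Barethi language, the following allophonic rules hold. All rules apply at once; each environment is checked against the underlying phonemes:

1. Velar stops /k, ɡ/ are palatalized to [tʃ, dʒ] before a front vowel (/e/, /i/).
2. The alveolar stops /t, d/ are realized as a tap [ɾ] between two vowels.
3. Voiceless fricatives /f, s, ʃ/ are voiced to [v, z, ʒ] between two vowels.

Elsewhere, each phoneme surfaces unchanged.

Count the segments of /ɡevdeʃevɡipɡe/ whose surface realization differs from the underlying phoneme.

4

Segments that undergo a rule: /ɡ/ → [dʒ] (rule 1); /ʃ/ → [ʒ] (rule 3); /ɡ/ → [dʒ] (rule 1); /ɡ/ → [dʒ] (rule 1).
All other segments surface unchanged.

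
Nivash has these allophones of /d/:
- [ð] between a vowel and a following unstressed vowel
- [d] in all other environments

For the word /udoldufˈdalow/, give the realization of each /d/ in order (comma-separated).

[ð], [d], [d]

Occurrence 1 (position 2): between a vowel and a following unstressed vowel → [ð].
Occurrence 2 (position 5): no conditioning environment matches → elsewhere allophone [d].
Occurrence 3 (position 8): no conditioning environment matches → elsewhere allophone [d].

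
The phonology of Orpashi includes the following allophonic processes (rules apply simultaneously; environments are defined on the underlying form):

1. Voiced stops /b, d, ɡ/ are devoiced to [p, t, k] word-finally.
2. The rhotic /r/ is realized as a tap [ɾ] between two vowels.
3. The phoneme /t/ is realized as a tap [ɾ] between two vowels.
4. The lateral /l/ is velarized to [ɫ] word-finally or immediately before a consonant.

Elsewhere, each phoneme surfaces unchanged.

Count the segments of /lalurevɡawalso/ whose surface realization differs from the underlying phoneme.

2

Segments that undergo a rule: /r/ → [ɾ] (rule 2); /l/ → [ɫ] (rule 4).
All other segments surface unchanged.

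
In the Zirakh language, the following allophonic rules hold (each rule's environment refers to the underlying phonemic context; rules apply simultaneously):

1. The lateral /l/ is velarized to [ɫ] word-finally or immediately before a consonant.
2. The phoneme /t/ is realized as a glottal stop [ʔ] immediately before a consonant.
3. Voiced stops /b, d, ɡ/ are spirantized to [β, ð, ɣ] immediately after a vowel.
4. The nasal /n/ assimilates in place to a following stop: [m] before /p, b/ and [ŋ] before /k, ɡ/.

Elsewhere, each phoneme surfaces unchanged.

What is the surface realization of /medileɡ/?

/m/ stays [m].
/e/ (between /m/ and /d/) is unaffected → [e].
/d/ (between /e/ and /i/): immediately after a vowel, so rule 3 applies → [ð].
/i/ stays [i].
/l/ (between /i/ and /e/) is in the target of rule 1 but the environment (word-finally or immediately before a consonant) is not met → [l].
/e/ (between /l/ and /ɡ/): no rule targets it → [e].
/ɡ/ (word-final) occurs immediately after a vowel → [ɣ] by rule 3.

[meðileɣ]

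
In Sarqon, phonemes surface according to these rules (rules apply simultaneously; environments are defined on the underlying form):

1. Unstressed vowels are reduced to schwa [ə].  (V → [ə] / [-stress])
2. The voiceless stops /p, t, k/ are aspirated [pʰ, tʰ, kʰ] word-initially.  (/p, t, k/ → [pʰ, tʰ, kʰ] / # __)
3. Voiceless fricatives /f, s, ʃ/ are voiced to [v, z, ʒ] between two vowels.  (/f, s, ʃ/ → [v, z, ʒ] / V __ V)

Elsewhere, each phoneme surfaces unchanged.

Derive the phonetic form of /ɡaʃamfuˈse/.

/ɡ/ (word-initial) is unaffected → [ɡ].
Rule 1 applies to /a/ (between /ɡ/ and /ʃ/: in an unstressed syllable) → [ə].
/ʃ/ (between /a/ and /a/) occurs between two vowels → [ʒ] by rule 3.
Rule 1 applies to /a/ (between /ʃ/ and /m/: in an unstressed syllable) → [ə].
/m/ (between /a/ and /f/): no rule targets it → [m].
/f/ (between /m/ and /u/) is in the target of rule 3 but the environment (between two vowels) is not met → [f].
Rule 1 applies to /u/ (between /f/ and /s/: in an unstressed syllable) → [ə].
Rule 3 applies to /s/ (between /u/ and /e/: between two vowels) → [z].
/e/ (word-final) is in the target of rule 1 but the environment (in an unstressed syllable) is not met → [e].

[ɡəʒəmfəˈze]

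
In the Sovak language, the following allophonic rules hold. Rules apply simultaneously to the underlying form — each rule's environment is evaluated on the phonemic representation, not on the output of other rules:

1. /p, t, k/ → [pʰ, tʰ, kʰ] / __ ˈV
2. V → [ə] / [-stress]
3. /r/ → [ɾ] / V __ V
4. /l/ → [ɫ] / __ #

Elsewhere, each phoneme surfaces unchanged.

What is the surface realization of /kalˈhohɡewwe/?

/k/ (word-initial) is in the target of rule 1 but the environment (immediately before a stressed vowel) is not met → [k].
/a/ meets the environment for rule 2 (in an unstressed syllable) → [ə].
/l/ (between /a/ and /h/): rule 4 targets it, but not word-finally → unchanged [l].
/o/ (between /h/ and /h/) is in the target of rule 2 but the environment (in an unstressed syllable) is not met → [o].
/e/ (between /ɡ/ and /w/): in an unstressed syllable, so rule 2 applies → [ə].
Rule 2 applies to /e/ (word-final: in an unstressed syllable) → [ə].

[kəlˈhohɡəwwə]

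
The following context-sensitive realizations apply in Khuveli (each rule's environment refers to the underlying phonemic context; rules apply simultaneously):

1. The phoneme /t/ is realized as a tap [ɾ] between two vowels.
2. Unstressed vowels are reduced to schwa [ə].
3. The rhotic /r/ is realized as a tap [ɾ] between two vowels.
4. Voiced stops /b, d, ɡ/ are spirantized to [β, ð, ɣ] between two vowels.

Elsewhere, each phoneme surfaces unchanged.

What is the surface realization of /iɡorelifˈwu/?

/i/ (word-initial): in an unstressed syllable, so rule 2 applies → [ə].
Rule 4 applies to /ɡ/ (between /i/ and /o/: between two vowels) → [ɣ].
Rule 2 applies to /o/ (between /ɡ/ and /r/: in an unstressed syllable) → [ə].
/r/ — between /o/ and /e/, between two vowels — surfaces as [ɾ] (rule 3).
/e/ (between /r/ and /l/): in an unstressed syllable, so rule 2 applies → [ə].
/l/ stays [l].
Rule 2 applies to /i/ (between /l/ and /f/: in an unstressed syllable) → [ə].
/f/ — not in any rule's target class → [f].
/w/ (between /f/ and /u/): no rule targets it → [w].
/u/ (word-final) is in the target of rule 2 but the environment (in an unstressed syllable) is not met → [u].

[əɣəɾələfˈwu]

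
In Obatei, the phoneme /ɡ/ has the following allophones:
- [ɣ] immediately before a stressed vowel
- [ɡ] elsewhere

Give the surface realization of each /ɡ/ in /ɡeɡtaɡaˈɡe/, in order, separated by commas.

Occurrence 1 (position 1): no conditioning environment matches → elsewhere allophone [ɡ].
Occurrence 2 (position 3): no conditioning environment matches → elsewhere allophone [ɡ].
Occurrence 3 (position 6): no conditioning environment matches → elsewhere allophone [ɡ].
Occurrence 4 (position 8): immediately before a stressed vowel → [ɣ].

[ɡ], [ɡ], [ɡ], [ɣ]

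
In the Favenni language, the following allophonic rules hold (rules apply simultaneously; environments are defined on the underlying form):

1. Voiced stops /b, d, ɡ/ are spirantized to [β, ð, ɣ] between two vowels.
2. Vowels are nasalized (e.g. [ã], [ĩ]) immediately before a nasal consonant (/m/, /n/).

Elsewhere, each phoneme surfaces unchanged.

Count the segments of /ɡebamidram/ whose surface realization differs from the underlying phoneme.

Segments that undergo a rule: /b/ → [β] (rule 1); /a/ → [ã] (rule 2); /a/ → [ã] (rule 2).
All other segments surface unchanged.

3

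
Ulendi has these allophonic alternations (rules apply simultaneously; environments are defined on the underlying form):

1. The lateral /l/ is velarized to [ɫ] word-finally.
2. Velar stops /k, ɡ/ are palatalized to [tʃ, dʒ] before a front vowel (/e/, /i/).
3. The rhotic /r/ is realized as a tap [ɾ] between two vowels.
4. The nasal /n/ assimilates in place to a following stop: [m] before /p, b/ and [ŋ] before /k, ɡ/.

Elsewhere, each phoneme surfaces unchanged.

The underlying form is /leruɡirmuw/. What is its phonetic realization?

/l/ (word-initial): rule 1 targets it, but not word-finally → unchanged [l].
Rule 3 applies to /r/ (between /e/ and /u/: between two vowels) → [ɾ].
/ɡ/ meets the environment for rule 2 (before a front vowel) → [dʒ].
/r/ (between /i/ and /m/) fails the environment for rule 3, so it stays [r].

[leɾudʒirmuw]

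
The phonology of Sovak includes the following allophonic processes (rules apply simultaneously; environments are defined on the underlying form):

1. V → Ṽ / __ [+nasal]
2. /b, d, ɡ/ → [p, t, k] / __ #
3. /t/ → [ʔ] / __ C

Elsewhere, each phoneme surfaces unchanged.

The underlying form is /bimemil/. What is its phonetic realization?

/b/ (word-initial) fails the environment for rule 2, so it stays [b].
/i/ — between /b/ and /m/, before a nasal consonant — surfaces as [ĩ] (rule 1).
/m/ (between /i/ and /e/): no rule targets it → [m].
/e/ meets the environment for rule 1 (before a nasal consonant) → [ẽ].
/m/ (between /e/ and /i/) is unaffected → [m].
/i/ (between /m/ and /l/): rule 1 targets it, but not before a nasal consonant → unchanged [i].
/l/ stays [l].

[bĩmẽmil]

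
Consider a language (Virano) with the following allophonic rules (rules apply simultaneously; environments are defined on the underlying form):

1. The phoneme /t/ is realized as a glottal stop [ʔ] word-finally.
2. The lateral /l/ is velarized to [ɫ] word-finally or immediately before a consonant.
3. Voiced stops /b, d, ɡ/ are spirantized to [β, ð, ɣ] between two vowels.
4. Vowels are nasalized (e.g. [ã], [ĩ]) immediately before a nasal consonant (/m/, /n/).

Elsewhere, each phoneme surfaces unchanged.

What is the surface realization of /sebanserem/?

[seβãnserẽm]

/s/ stays [s].
/e/ (between /s/ and /b/) is in the target of rule 4 but the environment (before a nasal consonant) is not met → [e].
/b/ — between /e/ and /a/, between two vowels — surfaces as [β] (rule 3).
/a/ meets the environment for rule 4 (before a nasal consonant) → [ã].
/n/ (between /a/ and /s/) is unaffected → [n].
/s/ stays [s].
/e/ (between /s/ and /r/) is in the target of rule 4 but the environment (before a nasal consonant) is not met → [e].
/r/ — not in any rule's target class → [r].
/e/ (between /r/ and /m/) occurs before a nasal consonant → [ẽ] by rule 4.
/m/ (word-final): no rule targets it → [m].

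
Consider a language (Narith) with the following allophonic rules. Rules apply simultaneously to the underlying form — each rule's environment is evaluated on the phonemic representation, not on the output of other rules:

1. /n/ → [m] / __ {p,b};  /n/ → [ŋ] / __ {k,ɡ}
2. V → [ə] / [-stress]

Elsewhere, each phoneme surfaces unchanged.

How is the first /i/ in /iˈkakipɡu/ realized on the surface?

[ə]

/i/ (word-initial) occurs in an unstressed syllable → [ə] by rule 2.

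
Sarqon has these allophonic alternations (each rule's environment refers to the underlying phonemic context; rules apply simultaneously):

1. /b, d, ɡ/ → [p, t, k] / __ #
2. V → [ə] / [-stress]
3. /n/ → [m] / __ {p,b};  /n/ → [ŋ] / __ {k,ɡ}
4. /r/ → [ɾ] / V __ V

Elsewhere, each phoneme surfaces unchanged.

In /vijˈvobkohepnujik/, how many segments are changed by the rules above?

Segments that undergo a rule: /i/ → [ə] (rule 2); /o/ → [ə] (rule 2); /e/ → [ə] (rule 2); /u/ → [ə] (rule 2); /i/ → [ə] (rule 2).
All other segments surface unchanged.

5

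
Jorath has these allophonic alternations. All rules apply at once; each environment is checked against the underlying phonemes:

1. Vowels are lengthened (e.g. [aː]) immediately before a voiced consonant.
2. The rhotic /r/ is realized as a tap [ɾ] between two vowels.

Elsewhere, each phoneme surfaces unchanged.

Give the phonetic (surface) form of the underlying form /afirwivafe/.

[afiːrwiːvafe]

/a/ — word-initial; rule 1 does not apply here → [a].
/f/ — not in any rule's target class → [f].
/i/ (between /f/ and /r/) occurs before a voiced consonant → [iː] by rule 1.
/r/ (between /i/ and /w/): rule 2 targets it, but not between two vowels → unchanged [r].
/w/ — not in any rule's target class → [w].
Rule 1 applies to /i/ (between /w/ and /v/: before a voiced consonant) → [iː].
/v/ stays [v].
/a/ (between /v/ and /f/): rule 1 targets it, but not before a voiced consonant → unchanged [a].
/f/ (between /a/ and /e/): no rule targets it → [f].
/e/ (word-final) is in the target of rule 1 but the environment (before a voiced consonant) is not met → [e].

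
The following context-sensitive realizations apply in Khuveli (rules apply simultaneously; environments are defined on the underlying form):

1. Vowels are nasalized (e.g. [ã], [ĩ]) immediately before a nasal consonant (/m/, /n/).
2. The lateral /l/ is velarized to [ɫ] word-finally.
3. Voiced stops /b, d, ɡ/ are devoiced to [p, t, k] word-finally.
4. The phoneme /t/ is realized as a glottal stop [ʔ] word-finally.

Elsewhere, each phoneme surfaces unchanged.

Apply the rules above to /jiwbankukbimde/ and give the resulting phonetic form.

/j/ — not in any rule's target class → [j].
/i/ (between /j/ and /w/) fails the environment for rule 1, so it stays [i].
/w/ (between /i/ and /b/): no rule targets it → [w].
/b/ (between /w/ and /a/) is in the target of rule 3 but the environment (word-finally) is not met → [b].
Rule 1 applies to /a/ (between /b/ and /n/: before a nasal consonant) → [ã].
/n/ (between /a/ and /k/) is unaffected → [n].
/k/ (between /n/ and /u/): no rule targets it → [k].
/u/ (between /k/ and /k/) fails the environment for rule 1, so it stays [u].
/k/ (between /u/ and /b/) is unaffected → [k].
/b/ (between /k/ and /i/): rule 3 targets it, but not word-finally → unchanged [b].
/i/ — between /b/ and /m/, before a nasal consonant — surfaces as [ĩ] (rule 1).
/m/ stays [m].
/d/ (between /m/ and /e/) fails the environment for rule 3, so it stays [d].
/e/ (word-final) is in the target of rule 1 but the environment (before a nasal consonant) is not met → [e].

[jiwbãnkukbĩmde]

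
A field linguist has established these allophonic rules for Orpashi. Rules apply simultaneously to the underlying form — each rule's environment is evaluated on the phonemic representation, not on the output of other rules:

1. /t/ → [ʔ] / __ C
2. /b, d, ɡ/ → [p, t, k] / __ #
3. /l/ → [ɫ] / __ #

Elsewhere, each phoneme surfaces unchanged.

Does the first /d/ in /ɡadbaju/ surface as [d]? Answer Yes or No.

/d/ (between /a/ and /b/) is in the target of rule 2 but the environment (word-finally) is not met → [d].
The actual realization is [d], which matches [d].

Yes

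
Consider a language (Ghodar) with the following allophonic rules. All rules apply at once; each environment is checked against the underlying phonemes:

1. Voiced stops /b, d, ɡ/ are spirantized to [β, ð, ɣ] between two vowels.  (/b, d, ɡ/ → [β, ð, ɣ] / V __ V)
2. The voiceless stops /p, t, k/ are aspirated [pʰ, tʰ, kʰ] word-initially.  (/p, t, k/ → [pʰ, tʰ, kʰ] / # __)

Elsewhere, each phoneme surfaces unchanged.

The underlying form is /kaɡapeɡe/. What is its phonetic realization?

/k/ meets the environment for rule 2 (word-initially) → [kʰ].
/ɡ/ (between /a/ and /a/) occurs between two vowels → [ɣ] by rule 1.
/p/ — between /a/ and /e/; rule 2 does not apply here → [p].
/ɡ/ — between /e/ and /e/, between two vowels — surfaces as [ɣ] (rule 1).

[kʰaɣapeɣe]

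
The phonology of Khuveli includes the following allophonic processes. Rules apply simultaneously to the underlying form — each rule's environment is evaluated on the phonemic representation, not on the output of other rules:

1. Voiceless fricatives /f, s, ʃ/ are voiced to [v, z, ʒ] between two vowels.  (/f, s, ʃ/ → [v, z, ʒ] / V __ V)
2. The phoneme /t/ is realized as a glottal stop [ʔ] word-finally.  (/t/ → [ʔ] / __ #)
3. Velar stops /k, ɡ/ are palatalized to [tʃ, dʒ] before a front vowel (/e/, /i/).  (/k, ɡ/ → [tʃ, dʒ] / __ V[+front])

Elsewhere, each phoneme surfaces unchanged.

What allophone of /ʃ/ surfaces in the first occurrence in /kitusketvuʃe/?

[ʒ]

/ʃ/ (between /u/ and /e/) occurs between two vowels → [ʒ] by rule 1.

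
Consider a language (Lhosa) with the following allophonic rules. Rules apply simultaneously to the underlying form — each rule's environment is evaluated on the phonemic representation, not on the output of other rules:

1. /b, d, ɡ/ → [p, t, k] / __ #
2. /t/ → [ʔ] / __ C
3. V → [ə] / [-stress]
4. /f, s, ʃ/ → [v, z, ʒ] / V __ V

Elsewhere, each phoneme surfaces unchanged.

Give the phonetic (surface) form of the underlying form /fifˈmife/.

[fəfˈmivə]

/f/ (word-initial) is in the target of rule 4 but the environment (between two vowels) is not met → [f].
/i/ meets the environment for rule 3 (in an unstressed syllable) → [ə].
/f/ — between /i/ and /m/; rule 4 does not apply here → [f].
/m/ (between /f/ and /i/): no rule targets it → [m].
/i/ — between /m/ and /f/; rule 3 does not apply here → [i].
/f/ meets the environment for rule 4 (between two vowels) → [v].
/e/ — word-final, in an unstressed syllable — surfaces as [ə] (rule 3).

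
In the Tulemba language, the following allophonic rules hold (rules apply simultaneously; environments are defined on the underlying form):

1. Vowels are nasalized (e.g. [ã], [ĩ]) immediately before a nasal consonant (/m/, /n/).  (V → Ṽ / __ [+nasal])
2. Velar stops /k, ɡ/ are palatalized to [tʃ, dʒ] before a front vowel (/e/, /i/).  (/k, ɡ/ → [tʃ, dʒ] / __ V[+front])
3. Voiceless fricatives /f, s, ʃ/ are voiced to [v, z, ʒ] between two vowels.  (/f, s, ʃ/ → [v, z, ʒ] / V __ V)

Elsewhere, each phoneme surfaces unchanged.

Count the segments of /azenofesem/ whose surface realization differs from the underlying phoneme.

4

Segments that undergo a rule: /e/ → [ẽ] (rule 1); /f/ → [v] (rule 3); /s/ → [z] (rule 3); /e/ → [ẽ] (rule 1).
All other segments surface unchanged.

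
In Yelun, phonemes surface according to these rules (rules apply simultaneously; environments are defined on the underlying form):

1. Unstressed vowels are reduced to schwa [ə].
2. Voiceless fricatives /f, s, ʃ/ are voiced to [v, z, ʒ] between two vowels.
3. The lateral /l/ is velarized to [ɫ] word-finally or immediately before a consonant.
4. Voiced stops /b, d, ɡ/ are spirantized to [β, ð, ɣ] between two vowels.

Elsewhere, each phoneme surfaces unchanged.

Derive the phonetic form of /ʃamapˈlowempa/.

[ʃəməpˈlowəmpə]

/ʃ/ — word-initial; rule 2 does not apply here → [ʃ].
/a/ (between /ʃ/ and /m/): in an unstressed syllable, so rule 1 applies → [ə].
/a/ — between /m/ and /p/, in an unstressed syllable — surfaces as [ə] (rule 1).
/l/ (between /p/ and /o/): rule 3 targets it, but not word-finally or immediately before a consonant → unchanged [l].
/o/ — between /l/ and /w/; rule 1 does not apply here → [o].
/e/ (between /w/ and /m/): in an unstressed syllable, so rule 1 applies → [ə].
/a/ (word-final): in an unstressed syllable, so rule 1 applies → [ə].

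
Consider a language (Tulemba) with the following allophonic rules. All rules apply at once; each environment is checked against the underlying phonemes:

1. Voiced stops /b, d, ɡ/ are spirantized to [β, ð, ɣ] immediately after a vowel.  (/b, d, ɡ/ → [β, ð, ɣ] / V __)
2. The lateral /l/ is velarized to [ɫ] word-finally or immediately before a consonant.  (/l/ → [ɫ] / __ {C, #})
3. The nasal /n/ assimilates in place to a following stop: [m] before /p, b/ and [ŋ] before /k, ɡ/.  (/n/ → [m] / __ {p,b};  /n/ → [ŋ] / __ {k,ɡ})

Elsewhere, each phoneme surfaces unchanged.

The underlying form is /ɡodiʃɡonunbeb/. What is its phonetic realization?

/ɡ/ — word-initial; rule 1 does not apply here → [ɡ].
/o/ stays [o].
/d/ (between /o/ and /i/) occurs immediately after a vowel → [ð] by rule 1.
/i/ (between /d/ and /ʃ/): no rule targets it → [i].
/ʃ/ (between /i/ and /ɡ/): no rule targets it → [ʃ].
/ɡ/ — between /ʃ/ and /o/; rule 1 does not apply here → [ɡ].
/o/ — not in any rule's target class → [o].
/n/ (between /o/ and /u/) is in the target of rule 3 but the environment (before a labial or velar stop) is not met → [n].
/u/ (between /n/ and /n/) is unaffected → [u].
/n/ — between /u/ and /b/, before a labial or velar stop — surfaces as [m] (rule 3).
/b/ (between /n/ and /e/): rule 1 targets it, but not immediately after a vowel → unchanged [b].
/e/ (between /b/ and /b/): no rule targets it → [e].
/b/ — word-final, immediately after a vowel — surfaces as [β] (rule 1).

[ɡoðiʃɡonumbeβ]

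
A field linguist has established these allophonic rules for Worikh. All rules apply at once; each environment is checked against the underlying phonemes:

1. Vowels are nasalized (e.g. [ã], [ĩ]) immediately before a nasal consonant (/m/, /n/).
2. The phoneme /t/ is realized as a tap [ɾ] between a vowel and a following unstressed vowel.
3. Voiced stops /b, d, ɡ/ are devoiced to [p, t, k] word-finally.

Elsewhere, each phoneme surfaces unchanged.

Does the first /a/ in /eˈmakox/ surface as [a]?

/a/ (between /m/ and /k/): rule 1 targets it, but not before a nasal consonant → unchanged [a].
The actual realization is [a], which matches [a].

Yes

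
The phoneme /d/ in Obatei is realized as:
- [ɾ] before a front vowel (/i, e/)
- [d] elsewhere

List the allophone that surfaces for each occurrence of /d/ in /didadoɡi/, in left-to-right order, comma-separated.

[ɾ], [d], [d]

Occurrence 1 (position 1): before a front vowel (/i, e/) → [ɾ].
Occurrence 2 (position 3): no conditioning environment matches → elsewhere allophone [d].
Occurrence 3 (position 5): no conditioning environment matches → elsewhere allophone [d].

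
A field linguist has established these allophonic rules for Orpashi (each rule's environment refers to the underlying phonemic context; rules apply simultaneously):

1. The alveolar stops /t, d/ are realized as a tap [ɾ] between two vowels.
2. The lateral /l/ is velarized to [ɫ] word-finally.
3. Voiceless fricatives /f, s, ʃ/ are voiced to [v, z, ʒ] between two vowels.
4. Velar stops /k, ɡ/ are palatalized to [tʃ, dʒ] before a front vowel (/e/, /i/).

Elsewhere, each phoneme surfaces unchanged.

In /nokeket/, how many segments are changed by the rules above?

Segments that undergo a rule: /k/ → [tʃ] (rule 4); /k/ → [tʃ] (rule 4).
All other segments surface unchanged.

2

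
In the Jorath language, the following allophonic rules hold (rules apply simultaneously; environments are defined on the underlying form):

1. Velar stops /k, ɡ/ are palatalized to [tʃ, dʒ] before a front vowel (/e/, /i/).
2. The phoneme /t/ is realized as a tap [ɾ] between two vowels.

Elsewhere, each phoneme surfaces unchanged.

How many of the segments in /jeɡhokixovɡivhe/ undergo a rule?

Segments that undergo a rule: /k/ → [tʃ] (rule 1); /ɡ/ → [dʒ] (rule 1).
All other segments surface unchanged.

2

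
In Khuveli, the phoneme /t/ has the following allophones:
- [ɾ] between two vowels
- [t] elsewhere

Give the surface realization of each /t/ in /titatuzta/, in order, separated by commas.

[t], [ɾ], [ɾ], [t]

Occurrence 1 (position 1): no conditioning environment matches → elsewhere allophone [t].
Occurrence 2 (position 3): between two vowels → [ɾ].
Occurrence 3 (position 5): between two vowels → [ɾ].
Occurrence 4 (position 8): no conditioning environment matches → elsewhere allophone [t].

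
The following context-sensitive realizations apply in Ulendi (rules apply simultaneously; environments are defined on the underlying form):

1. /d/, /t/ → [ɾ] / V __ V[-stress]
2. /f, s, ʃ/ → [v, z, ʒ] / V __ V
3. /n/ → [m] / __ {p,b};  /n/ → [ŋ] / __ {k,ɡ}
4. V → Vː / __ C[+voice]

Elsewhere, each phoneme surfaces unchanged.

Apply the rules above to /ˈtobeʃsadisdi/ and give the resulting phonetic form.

/t/ (word-initial) is in the target of rule 1 but the environment (between a vowel and a following unstressed vowel) is not met → [t].
/o/ — between /t/ and /b/, before a voiced consonant — surfaces as [oː] (rule 4).
/e/ (between /b/ and /ʃ/): rule 4 targets it, but not before a voiced consonant → unchanged [e].
/ʃ/ (between /e/ and /s/) is in the target of rule 2 but the environment (between two vowels) is not met → [ʃ].
/s/ (between /ʃ/ and /a/) is in the target of rule 2 but the environment (between two vowels) is not met → [s].
/a/ meets the environment for rule 4 (before a voiced consonant) → [aː].
/d/ (between /a/ and /i/): between a vowel and a following unstressed vowel, so rule 1 applies → [ɾ].
/i/ (between /d/ and /s/) is in the target of rule 4 but the environment (before a voiced consonant) is not met → [i].
/s/ (between /i/ and /d/) fails the environment for rule 2, so it stays [s].
/d/ (between /s/ and /i/) fails the environment for rule 1, so it stays [d].
/i/ — word-final; rule 4 does not apply here → [i].

[ˈtoːbeʃsaːɾisdi]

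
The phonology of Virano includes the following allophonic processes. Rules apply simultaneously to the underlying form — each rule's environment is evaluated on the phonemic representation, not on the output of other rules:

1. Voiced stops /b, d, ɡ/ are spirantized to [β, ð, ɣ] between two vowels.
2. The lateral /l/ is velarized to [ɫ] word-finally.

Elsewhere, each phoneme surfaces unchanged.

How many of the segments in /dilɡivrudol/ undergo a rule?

2

Segments that undergo a rule: /d/ → [ð] (rule 1); /l/ → [ɫ] (rule 2).
All other segments surface unchanged.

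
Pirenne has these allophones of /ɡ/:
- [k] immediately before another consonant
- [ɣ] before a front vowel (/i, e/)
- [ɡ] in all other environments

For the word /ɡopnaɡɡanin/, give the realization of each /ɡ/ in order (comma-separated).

[ɡ], [k], [ɡ]

Occurrence 1 (position 1): no conditioning environment matches → elsewhere allophone [ɡ].
Occurrence 2 (position 6): immediately before another consonant → [k].
Occurrence 3 (position 7): no conditioning environment matches → elsewhere allophone [ɡ].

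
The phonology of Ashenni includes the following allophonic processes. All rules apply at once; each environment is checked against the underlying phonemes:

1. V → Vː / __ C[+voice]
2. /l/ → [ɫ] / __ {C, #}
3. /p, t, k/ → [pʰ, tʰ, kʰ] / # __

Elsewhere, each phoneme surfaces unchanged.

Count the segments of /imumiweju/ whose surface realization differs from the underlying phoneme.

4

Segments that undergo a rule: /i/ → [iː] (rule 1); /u/ → [uː] (rule 1); /i/ → [iː] (rule 1); /e/ → [eː] (rule 1).
All other segments surface unchanged.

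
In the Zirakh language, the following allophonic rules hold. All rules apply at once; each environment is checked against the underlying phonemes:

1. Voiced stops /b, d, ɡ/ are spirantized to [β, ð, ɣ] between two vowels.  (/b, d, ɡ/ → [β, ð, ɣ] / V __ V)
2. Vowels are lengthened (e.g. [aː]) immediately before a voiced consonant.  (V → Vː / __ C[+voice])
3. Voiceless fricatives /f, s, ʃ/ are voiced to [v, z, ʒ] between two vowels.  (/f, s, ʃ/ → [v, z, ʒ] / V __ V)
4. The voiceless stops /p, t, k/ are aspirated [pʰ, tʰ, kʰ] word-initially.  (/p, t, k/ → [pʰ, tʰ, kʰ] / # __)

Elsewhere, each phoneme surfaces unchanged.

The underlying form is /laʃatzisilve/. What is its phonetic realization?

/a/ — between /l/ and /ʃ/; rule 2 does not apply here → [a].
Rule 3 applies to /ʃ/ (between /a/ and /a/: between two vowels) → [ʒ].
/a/ (between /ʃ/ and /t/): rule 2 targets it, but not before a voiced consonant → unchanged [a].
/t/ (between /a/ and /z/) fails the environment for rule 4, so it stays [t].
/i/ (between /z/ and /s/) fails the environment for rule 2, so it stays [i].
/s/ (between /i/ and /i/): between two vowels, so rule 3 applies → [z].
Rule 2 applies to /i/ (between /s/ and /l/: before a voiced consonant) → [iː].
/e/ — word-final; rule 2 does not apply here → [e].

[laʒatziziːlve]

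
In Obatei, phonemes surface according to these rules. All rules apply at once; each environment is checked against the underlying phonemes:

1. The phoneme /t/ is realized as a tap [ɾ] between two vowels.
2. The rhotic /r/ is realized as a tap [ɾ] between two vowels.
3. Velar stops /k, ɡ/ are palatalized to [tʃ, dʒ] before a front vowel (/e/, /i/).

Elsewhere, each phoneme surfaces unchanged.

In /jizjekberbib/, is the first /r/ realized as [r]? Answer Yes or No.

Yes

/r/ (between /e/ and /b/) is in the target of rule 2 but the environment (between two vowels) is not met → [r].
The actual realization is [r], which matches [r].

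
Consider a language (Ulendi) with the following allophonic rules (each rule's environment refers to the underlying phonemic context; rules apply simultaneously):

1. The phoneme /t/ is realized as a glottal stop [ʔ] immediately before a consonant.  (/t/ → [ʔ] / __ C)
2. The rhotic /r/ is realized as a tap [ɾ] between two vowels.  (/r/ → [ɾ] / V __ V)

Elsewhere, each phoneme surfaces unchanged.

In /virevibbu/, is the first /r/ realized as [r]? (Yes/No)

/r/ meets the environment for rule 2 (between two vowels) → [ɾ].
The actual realization is [ɾ], not [r].

No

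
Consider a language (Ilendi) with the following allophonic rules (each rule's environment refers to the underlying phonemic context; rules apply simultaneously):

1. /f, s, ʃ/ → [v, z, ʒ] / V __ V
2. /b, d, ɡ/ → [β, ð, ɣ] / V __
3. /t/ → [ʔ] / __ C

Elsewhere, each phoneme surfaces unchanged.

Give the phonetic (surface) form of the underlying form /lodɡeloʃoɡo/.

[loðɡeloʒoɣo]

/l/ — not in any rule's target class → [l].
/o/ (between /l/ and /d/) is unaffected → [o].
/d/ (between /o/ and /ɡ/) occurs immediately after a vowel → [ð] by rule 2.
/ɡ/ (between /d/ and /e/) is in the target of rule 2 but the environment (immediately after a vowel) is not met → [ɡ].
/e/ — not in any rule's target class → [e].
/l/ (between /e/ and /o/): no rule targets it → [l].
/o/ (between /l/ and /ʃ/): no rule targets it → [o].
/ʃ/ meets the environment for rule 1 (between two vowels) → [ʒ].
/o/ stays [o].
/ɡ/ (between /o/ and /o/): immediately after a vowel, so rule 2 applies → [ɣ].
/o/ — not in any rule's target class → [o].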